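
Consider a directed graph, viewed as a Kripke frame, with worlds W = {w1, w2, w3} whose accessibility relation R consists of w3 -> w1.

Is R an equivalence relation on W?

No

Reflexive: no — w1 is not related to itself.
Symmetric: no — w3 R w1 but not w1 R w3.
Transitive: yes — every two-step R-path is closed by a direct edge.
So R is not an equivalence relation.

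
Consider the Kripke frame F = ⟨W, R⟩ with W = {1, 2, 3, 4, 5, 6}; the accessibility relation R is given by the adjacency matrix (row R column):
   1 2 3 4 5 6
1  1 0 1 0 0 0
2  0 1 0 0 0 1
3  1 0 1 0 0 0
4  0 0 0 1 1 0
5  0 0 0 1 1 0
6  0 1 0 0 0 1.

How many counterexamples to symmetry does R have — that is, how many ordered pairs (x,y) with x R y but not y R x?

R is symmetric; there are no such tuples.

0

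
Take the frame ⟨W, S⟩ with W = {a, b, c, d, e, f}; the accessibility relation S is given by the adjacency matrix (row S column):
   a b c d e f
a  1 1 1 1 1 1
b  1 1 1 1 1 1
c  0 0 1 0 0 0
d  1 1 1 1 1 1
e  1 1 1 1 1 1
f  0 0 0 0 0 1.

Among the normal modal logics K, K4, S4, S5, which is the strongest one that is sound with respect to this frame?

Transitive (axiom 4): yes — every two-step S-path is closed by a direct edge.
Reflexive (axiom T): yes — every world is S-related to itself.
Euclidean (axiom 5): no — a S c and a S b, but not c S b.
So F validates K, K4, S4; S5 would additionally require S to be Euclidean. The strongest is S4.

S4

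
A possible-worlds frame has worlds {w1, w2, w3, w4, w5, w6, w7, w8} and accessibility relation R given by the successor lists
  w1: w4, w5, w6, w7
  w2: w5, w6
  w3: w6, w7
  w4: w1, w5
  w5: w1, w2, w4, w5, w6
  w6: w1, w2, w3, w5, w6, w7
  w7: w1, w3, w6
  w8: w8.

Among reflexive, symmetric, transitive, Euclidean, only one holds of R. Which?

Reflexive: no — w1 is not related to itself.
Symmetric: yes — every pair in R has its reverse in R.
Transitive: no — w1 R w5 and w5 R w2, but not w1 R w2.
Euclidean: no — w1 R w4 and w1 R w6, but not w4 R w6.
Only symmetric holds.

symmetric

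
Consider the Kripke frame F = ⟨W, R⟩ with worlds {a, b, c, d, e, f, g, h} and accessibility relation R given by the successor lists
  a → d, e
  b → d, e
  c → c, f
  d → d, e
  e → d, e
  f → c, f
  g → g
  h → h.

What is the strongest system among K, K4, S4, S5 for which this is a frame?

Transitive (axiom 4): yes — every two-step R-path is closed by a direct edge.
Reflexive (axiom T): no — a is not related to itself.
Euclidean (axiom 5): yes — any two successors of a common world are R-related.
So F validates K, K4; S4 would additionally require R to be reflexive. The strongest is K4.

K4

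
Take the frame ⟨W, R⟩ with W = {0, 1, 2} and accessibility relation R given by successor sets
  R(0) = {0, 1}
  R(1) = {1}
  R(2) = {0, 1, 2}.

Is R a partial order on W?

Yes

Reflexive: yes — every world is R-related to itself.
Transitive: yes — every two-step R-path is closed by a direct edge.
Antisymmetric: yes — no distinct pair is related both ways.
So R is a partial order.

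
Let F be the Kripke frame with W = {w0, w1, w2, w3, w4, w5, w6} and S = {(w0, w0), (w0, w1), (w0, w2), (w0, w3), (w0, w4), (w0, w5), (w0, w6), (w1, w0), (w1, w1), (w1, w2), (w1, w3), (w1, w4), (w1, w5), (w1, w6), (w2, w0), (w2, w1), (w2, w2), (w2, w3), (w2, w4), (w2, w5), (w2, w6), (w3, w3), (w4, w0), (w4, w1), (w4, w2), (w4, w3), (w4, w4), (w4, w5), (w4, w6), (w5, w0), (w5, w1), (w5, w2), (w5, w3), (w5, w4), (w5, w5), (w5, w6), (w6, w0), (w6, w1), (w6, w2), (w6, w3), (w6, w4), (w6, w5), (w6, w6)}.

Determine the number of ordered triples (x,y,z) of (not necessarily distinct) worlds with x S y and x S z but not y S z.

Enumerating: (w0,w3,w0), (w0,w3,w1), (w0,w3,w2), (w0,w3,w4), (w0,w3,w5), (w0,w3,w6), (w1,w3,w0), (w1,w3,w1), (w1,w3,w2), (w1,w3,w4), (w1,w3,w5), (w1,w3,w6), … and 24 more.
Total: 36.

36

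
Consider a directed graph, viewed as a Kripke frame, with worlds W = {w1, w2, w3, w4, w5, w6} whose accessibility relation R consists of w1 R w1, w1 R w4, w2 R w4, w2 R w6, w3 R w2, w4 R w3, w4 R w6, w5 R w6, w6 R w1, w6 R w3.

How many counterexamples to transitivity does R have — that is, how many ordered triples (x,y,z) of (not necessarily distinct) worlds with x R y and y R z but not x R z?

Enumerating: (w1,w4,w3), (w1,w4,w6), (w2,w4,w3), (w2,w6,w1), (w2,w6,w3), (w3,w2,w4), (w3,w2,w6), (w4,w3,w2), (w4,w6,w1), (w5,w6,w1), (w5,w6,w3), (w6,w1,w4), (w6,w3,w2).

13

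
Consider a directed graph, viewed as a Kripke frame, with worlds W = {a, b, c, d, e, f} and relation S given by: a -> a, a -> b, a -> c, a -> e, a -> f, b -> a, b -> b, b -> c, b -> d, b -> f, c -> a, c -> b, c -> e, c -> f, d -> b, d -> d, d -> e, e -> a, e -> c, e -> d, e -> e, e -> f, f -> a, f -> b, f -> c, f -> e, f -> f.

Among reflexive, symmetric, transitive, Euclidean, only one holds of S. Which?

Reflexive: no — c is not related to itself.
Symmetric: yes — every pair in S has its reverse in S.
Transitive: no — a S b and b S d, but not a S d.
Euclidean: no — a S b and a S e, but not b S e.
Only symmetric holds.

symmetric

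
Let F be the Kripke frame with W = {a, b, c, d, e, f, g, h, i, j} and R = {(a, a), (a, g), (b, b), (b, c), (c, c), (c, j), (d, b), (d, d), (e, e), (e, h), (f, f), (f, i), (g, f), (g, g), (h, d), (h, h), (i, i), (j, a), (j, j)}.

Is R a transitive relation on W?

Transitive: no — a R g and g R f, but not a R f.

No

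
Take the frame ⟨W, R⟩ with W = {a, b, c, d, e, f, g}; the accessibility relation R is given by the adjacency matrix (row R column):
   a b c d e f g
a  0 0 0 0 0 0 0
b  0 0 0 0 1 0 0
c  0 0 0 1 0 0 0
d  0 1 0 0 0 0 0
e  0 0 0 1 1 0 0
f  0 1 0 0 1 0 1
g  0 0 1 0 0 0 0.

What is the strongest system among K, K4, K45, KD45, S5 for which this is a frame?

Transitive (axiom 4): no — b R e and e R d, but not b R d.
Euclidean (axiom 5): no — f R b and f R g, but not b R g.
Serial (axiom D): no — a has no R-successor.
Reflexive (axiom T): no — a is not related to itself.
So F validates K; K4 would additionally require R to be transitive. The strongest is K.

K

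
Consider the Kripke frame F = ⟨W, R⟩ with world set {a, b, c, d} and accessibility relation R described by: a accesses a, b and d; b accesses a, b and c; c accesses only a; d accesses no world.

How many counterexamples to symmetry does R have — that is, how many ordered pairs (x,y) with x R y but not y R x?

3

Enumerating: (a,d), (b,c), (c,a).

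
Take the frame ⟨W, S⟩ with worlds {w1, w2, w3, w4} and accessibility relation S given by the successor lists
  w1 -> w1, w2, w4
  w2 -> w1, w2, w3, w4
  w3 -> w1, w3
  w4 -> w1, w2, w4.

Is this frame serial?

Yes

Serial: yes — every world has a successor (e.g. w1 S w1).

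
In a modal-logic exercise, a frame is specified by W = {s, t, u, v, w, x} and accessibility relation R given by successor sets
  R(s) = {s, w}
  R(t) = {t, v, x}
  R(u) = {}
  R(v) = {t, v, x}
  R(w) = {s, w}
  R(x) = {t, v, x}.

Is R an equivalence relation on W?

Reflexive: no — u is not related to itself.
Symmetric: yes — every pair in R has its reverse in R.
Transitive: yes — every two-step R-path is closed by a direct edge.
So R is not an equivalence relation.

No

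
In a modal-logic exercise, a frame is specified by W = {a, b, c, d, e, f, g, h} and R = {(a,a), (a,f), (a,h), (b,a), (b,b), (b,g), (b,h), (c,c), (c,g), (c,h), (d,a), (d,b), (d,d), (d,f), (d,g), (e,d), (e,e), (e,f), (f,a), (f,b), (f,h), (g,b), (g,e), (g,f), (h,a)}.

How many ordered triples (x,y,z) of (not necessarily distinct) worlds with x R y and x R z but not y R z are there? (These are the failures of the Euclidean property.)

Enumerating: (a,f,f), (a,h,f), (a,h,h), (b,a,b), (b,a,g), (b,g,a), (b,g,g), (b,g,h), (b,h,b), (b,h,g), (b,h,h), (c,g,c), … and 28 more.
Total: 40.

40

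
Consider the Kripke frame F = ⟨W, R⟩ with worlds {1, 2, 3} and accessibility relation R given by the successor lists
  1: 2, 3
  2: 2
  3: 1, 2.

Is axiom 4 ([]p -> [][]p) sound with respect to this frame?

No

The schema 4 characterises exactly the transitive frames.
Transitive: no — 1 R 3 and 3 R 1, but not 1 R 1.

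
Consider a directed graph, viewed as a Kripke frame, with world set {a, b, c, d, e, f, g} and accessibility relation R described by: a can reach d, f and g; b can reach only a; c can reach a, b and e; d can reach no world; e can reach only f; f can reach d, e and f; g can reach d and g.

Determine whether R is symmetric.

Symmetric: no — a R d but not d R a.

No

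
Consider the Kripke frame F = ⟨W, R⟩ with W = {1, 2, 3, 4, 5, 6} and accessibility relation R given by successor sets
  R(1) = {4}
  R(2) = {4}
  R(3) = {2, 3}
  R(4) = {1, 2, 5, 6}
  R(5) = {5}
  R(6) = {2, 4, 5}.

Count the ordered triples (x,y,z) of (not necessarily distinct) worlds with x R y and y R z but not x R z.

Enumerating: (1,4,1), (1,4,2), (1,4,5), (1,4,6), (2,4,1), (2,4,2), (2,4,5), (2,4,6), (3,2,4), (4,1,4), (4,2,4), (4,6,4), (6,4,1), (6,4,6).

14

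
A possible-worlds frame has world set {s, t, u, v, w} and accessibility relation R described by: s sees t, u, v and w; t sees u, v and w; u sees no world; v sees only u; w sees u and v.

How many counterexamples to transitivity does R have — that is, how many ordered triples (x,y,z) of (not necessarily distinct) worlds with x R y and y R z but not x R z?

0

R is transitive; there are no such tuples.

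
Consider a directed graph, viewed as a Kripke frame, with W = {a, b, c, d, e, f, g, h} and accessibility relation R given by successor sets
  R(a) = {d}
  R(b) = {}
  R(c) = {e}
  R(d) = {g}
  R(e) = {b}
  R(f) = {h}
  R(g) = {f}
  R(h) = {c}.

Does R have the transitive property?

Transitive: no — a R d and d R g, but not a R g.

No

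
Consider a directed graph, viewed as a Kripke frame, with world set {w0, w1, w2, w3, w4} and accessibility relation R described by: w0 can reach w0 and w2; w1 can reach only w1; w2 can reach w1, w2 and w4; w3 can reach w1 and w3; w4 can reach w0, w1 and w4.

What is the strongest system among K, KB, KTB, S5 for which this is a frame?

Symmetric (axiom B): no — w0 R w2 but not w2 R w0.
Reflexive (axiom T): yes — every world is R-related to itself.
Euclidean (axiom 5): no — w2 R w1 and w2 R w4, but not w1 R w4.
So F validates K; KB would additionally require R to be symmetric. The strongest is K.

K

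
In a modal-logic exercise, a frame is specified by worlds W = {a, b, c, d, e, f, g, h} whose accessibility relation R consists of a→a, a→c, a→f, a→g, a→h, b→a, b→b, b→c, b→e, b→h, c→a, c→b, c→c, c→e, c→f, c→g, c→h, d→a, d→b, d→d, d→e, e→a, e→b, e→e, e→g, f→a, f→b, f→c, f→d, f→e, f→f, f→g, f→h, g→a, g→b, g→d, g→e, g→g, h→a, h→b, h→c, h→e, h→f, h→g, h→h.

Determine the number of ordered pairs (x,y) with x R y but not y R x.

15

Enumerating: (b,a), (c,e), (c,g), (d,a), (d,b), (d,e), (e,a), (f,b), (f,d), (f,e), (f,g), (g,b), (g,d), (h,e), (h,g).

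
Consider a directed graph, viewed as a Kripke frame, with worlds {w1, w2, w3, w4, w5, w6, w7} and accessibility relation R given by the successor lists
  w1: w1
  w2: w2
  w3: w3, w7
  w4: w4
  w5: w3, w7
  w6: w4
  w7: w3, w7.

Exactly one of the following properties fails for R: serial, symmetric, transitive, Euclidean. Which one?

symmetric

Serial: yes — every world has a successor (e.g. w1 R w1).
Symmetric: no — w5 R w3 but not w3 R w5.
Transitive: yes — every two-step R-path is closed by a direct edge.
Euclidean: yes — any two successors of a common world are R-related.
Only symmetric fails.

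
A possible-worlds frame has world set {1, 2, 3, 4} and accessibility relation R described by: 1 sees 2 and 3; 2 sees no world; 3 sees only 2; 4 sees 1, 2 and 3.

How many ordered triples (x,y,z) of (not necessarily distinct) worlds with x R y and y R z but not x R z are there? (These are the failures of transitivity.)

0

R is transitive; there are no such tuples.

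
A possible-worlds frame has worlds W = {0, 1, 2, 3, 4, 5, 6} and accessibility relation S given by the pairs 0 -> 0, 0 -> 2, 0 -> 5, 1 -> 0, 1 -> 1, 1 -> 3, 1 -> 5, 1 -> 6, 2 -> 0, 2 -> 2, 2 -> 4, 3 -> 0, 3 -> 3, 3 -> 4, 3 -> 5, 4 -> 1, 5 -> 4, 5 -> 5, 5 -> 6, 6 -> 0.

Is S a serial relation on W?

Serial: yes — every world has a successor (e.g. 0 S 0).

Yes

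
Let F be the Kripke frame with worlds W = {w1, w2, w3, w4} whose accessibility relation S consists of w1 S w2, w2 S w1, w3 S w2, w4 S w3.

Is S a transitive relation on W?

No

Transitive: no — w3 S w2 and w2 S w1, but not w3 S w1.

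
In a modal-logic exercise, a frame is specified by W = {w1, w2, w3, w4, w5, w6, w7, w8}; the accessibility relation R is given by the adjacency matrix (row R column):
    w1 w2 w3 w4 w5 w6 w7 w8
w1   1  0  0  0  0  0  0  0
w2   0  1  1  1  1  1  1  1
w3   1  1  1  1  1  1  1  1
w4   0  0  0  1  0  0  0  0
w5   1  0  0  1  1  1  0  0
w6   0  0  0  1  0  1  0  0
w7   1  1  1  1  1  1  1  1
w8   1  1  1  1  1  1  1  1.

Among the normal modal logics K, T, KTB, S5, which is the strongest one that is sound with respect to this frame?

Reflexive (axiom T): yes — every world is R-related to itself.
Symmetric (axiom B): no — w2 R w4 but not w4 R w2.
Euclidean (axiom 5): no — w2 R w4 and w2 R w3, but not w4 R w3.
So F validates K, T; KTB would additionally require R to be symmetric. The strongest is T.

T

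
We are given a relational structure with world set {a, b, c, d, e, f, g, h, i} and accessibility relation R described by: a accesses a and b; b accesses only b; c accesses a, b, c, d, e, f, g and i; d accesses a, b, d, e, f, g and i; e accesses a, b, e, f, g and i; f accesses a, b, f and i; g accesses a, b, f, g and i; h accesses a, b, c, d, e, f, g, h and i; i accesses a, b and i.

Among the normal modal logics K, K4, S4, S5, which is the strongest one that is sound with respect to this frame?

S4

Transitive (axiom 4): yes — every two-step R-path is closed by a direct edge.
Reflexive (axiom T): yes — every world is R-related to itself.
Euclidean (axiom 5): no — c R a and c R d, but not a R d.
So F validates K, K4, S4; S5 would additionally require R to be Euclidean. The strongest is S4.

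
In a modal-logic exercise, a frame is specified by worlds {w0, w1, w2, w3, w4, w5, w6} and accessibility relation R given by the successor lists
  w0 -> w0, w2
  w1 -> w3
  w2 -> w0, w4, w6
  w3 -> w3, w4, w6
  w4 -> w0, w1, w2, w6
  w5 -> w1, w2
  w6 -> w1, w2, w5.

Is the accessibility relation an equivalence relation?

Reflexive: no — w1 is not related to itself.
Symmetric: no — w1 R w3 but not w3 R w1.
Transitive: no — w0 R w2 and w2 R w4, but not w0 R w4.
So R is not an equivalence relation.

No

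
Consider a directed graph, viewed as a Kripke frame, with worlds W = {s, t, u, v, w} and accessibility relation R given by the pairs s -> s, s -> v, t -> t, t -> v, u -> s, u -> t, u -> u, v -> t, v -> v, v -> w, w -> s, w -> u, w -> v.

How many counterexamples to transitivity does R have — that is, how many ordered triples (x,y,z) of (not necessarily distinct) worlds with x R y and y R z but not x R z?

10

Enumerating: (s,v,t), (s,v,w), (t,v,w), (u,s,v), (u,t,v), (v,w,s), (v,w,u), (w,u,t), (w,v,t), (w,v,w).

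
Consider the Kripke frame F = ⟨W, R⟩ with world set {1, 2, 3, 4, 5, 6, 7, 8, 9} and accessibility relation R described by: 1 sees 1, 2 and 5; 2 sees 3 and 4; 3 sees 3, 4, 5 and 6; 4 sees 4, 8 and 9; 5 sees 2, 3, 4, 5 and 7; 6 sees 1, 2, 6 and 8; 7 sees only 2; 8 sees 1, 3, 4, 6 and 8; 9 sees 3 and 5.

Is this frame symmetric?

Symmetric: no — 1 R 2 but not 2 R 1.

No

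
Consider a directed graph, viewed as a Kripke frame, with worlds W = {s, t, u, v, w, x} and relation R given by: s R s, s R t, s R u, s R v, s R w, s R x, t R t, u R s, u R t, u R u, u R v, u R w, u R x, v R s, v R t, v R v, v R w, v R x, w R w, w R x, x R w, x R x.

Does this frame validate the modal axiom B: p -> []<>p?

Axiom B corresponds to the accessibility relation being symmetric.
Symmetric: no — s R t but not t R s.

No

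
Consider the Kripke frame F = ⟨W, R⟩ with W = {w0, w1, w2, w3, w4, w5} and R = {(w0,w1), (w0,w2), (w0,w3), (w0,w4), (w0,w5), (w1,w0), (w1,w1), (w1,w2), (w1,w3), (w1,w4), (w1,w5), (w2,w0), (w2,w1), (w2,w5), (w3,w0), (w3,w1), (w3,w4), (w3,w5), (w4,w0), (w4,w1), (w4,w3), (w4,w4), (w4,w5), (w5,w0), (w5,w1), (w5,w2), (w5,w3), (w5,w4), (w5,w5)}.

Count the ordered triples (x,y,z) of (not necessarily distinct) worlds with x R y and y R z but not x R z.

24

Enumerating: (w0,w1,w0), (w0,w2,w0), (w0,w3,w0), (w0,w4,w0), (w0,w5,w0), (w2,w0,w2), (w2,w0,w3), (w2,w0,w4), (w2,w1,w2), (w2,w1,w3), (w2,w1,w4), (w2,w5,w2), … and 12 more.
Total: 24.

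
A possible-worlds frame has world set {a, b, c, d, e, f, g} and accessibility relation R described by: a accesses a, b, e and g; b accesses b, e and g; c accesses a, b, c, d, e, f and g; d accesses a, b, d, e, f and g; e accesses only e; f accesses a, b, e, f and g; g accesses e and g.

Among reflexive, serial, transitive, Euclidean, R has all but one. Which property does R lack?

Euclidean

Reflexive: yes — every world is R-related to itself.
Serial: yes — every world has a successor (e.g. a R a).
Transitive: yes — every two-step R-path is closed by a direct edge.
Euclidean: no — a R e and a R b, but not e R b.
Only Euclidean fails.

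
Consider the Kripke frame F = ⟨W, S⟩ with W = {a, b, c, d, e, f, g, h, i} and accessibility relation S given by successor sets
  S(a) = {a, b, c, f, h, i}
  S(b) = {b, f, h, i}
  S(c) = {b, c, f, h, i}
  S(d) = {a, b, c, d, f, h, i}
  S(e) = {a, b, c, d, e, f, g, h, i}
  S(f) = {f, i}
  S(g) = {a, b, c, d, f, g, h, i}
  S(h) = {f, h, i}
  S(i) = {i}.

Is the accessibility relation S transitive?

Transitive: yes — every two-step S-path is closed by a direct edge.

Yes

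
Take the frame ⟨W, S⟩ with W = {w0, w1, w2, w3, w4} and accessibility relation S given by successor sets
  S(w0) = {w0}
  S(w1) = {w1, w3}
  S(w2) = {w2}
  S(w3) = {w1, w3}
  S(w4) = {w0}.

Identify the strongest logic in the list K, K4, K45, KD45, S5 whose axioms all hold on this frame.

KD45

Transitive (axiom 4): yes — every two-step S-path is closed by a direct edge.
Euclidean (axiom 5): yes — any two successors of a common world are S-related.
Serial (axiom D): yes — every world has a successor (e.g. w0 S w0).
Reflexive (axiom T): no — w4 is not related to itself.
So F validates K, K4, K45, KD45; S5 would additionally require S to be reflexive. The strongest is KD45.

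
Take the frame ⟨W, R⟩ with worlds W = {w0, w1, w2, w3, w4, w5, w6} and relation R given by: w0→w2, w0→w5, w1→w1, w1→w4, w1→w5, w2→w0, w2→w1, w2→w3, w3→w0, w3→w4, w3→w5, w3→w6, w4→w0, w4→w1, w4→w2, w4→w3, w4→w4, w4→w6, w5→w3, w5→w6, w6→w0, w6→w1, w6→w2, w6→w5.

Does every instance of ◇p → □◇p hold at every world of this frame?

No

Axiom 5 corresponds to the accessibility relation being Euclidean.
Euclidean: no — w0 R w2 and w0 R w5, but not w2 R w5.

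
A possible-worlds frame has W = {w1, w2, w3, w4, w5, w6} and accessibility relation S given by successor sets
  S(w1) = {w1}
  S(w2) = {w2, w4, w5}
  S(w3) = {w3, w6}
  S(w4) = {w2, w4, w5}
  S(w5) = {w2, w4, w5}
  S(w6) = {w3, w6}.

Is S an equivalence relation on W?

Reflexive: yes — every world is S-related to itself.
Symmetric: yes — every pair in S has its reverse in S.
Transitive: yes — every two-step S-path is closed by a direct edge.
So S is an equivalence relation.

Yes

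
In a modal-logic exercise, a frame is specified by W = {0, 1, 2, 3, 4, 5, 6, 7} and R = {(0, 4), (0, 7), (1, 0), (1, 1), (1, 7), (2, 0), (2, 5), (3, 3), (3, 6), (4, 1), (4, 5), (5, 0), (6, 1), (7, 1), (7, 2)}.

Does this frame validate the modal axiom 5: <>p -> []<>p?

By correspondence theory, 5 is valid on a frame iff R is Euclidean.
Euclidean: no — 0 R 4 and 0 R 7, but not 4 R 7.

No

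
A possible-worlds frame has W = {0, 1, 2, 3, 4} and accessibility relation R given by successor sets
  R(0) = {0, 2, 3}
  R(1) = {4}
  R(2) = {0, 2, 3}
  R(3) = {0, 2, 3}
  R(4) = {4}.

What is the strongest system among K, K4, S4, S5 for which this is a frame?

K4

Transitive (axiom 4): yes — every two-step R-path is closed by a direct edge.
Reflexive (axiom T): no — 1 is not related to itself.
Euclidean (axiom 5): yes — any two successors of a common world are R-related.
So F validates K, K4; S4 would additionally require R to be reflexive. The strongest is K4.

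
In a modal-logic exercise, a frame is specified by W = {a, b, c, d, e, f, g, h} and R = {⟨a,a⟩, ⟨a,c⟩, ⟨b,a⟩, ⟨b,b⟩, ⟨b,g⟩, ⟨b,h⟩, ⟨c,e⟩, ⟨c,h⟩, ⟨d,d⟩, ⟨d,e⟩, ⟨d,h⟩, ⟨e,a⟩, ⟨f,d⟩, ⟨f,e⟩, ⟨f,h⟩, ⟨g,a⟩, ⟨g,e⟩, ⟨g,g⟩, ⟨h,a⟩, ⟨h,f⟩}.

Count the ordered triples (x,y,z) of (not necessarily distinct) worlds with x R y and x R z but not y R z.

33

Enumerating: (a,c,a), (a,c,c), (b,a,b), (b,a,g), (b,a,h), (b,g,b), (b,g,h), (b,h,b), (b,h,g), (b,h,h), (c,e,e), (c,e,h), … and 21 more.
Total: 33.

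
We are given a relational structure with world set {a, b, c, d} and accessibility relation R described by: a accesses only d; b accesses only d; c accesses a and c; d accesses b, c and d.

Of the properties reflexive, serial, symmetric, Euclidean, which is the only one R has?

serial

Reflexive: no — a is not related to itself.
Serial: yes — every world has a successor (e.g. a R d).
Symmetric: no — a R d but not d R a.
Euclidean: no — d R b and d R c, but not b R c.
Only serial holds.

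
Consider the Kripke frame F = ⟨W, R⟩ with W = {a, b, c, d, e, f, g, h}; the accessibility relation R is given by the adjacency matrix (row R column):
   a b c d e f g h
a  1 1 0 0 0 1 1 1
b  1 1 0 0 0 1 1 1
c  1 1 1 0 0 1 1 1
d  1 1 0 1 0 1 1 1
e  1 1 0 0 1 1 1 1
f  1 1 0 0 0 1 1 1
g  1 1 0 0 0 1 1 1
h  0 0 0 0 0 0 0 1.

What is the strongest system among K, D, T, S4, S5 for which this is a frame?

Serial (axiom D): yes — every world has a successor (e.g. a R a).
Reflexive (axiom T): yes — every world is R-related to itself.
Transitive (axiom 4): yes — every two-step R-path is closed by a direct edge.
Euclidean (axiom 5): no — a R h and a R b, but not h R b.
So F validates K, D, T, S4; S5 would additionally require R to be Euclidean. The strongest is S4.

S4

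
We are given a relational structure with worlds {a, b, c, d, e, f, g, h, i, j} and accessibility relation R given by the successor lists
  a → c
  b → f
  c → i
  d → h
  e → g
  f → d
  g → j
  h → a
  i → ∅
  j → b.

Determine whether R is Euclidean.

No

Euclidean: no — a R c and a R c, but not c R c.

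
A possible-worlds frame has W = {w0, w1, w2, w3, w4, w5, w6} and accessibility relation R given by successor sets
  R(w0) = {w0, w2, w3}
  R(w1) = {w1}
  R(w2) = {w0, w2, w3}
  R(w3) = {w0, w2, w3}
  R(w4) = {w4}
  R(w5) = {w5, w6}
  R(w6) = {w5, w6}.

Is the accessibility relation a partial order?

Reflexive: yes — every world is R-related to itself.
Transitive: yes — every two-step R-path is closed by a direct edge.
Antisymmetric: no — w0 R w2 and w2 R w0 with w0 ≠ w2.
So R is not a partial order.

No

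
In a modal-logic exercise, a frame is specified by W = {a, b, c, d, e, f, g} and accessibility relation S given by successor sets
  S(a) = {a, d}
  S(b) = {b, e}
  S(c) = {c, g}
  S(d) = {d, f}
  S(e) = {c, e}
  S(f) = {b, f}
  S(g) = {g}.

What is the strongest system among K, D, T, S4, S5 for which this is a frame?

T

Serial (axiom D): yes — every world has a successor (e.g. a S a).
Reflexive (axiom T): yes — every world is S-related to itself.
Transitive (axiom 4): no — a S d and d S f, but not a S f.
Euclidean (axiom 5): no — a S d and a S a, but not d S a.
So F validates K, D, T; S4 would additionally require S to be transitive. The strongest is T.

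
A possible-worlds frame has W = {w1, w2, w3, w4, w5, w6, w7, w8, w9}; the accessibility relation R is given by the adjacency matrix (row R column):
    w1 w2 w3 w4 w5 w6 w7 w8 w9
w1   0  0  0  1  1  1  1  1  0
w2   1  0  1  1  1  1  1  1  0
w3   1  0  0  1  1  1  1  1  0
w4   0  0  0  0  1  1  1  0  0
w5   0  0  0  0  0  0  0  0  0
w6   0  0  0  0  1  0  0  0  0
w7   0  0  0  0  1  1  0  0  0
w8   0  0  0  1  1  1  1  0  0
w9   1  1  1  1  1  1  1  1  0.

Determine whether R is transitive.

Yes

Transitive: yes — every two-step R-path is closed by a direct edge.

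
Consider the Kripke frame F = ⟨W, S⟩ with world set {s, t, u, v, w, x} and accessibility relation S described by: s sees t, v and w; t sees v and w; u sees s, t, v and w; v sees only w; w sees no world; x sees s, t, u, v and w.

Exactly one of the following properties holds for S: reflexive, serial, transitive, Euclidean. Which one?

Reflexive: no — s is not related to itself.
Serial: no — w has no S-successor.
Transitive: yes — every two-step S-path is closed by a direct edge.
Euclidean: no — s S v and s S t, but not v S t.
Only transitive holds.

transitive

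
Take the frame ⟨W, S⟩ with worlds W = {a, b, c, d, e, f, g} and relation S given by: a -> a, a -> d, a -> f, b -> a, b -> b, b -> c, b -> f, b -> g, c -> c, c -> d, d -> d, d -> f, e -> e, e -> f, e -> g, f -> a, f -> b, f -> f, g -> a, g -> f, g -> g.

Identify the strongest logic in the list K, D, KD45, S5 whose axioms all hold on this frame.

D

Serial (axiom D): yes — every world has a successor (e.g. a S a).
Euclidean (axiom 5): no — a S f and a S d, but not f S d.
Transitive (axiom 4): no — a S f and f S b, but not a S b.
Reflexive (axiom T): yes — every world is S-related to itself.
So F validates K, D; KD45 would additionally require S to be Euclidean and transitive. The strongest is D.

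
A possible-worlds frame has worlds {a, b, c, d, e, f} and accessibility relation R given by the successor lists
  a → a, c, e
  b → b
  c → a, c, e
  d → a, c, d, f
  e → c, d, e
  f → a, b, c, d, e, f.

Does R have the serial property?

Yes

Serial: yes — every world has a successor (e.g. a R a).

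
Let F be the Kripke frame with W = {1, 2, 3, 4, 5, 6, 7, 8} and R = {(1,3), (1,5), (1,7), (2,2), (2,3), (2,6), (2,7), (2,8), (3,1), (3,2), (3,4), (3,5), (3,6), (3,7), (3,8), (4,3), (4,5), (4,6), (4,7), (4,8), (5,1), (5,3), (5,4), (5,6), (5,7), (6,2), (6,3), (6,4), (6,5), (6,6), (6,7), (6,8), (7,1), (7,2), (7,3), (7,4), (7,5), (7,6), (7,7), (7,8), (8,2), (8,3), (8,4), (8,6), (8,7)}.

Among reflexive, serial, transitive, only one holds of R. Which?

serial

Reflexive: no — 1 is not related to itself.
Serial: yes — every world has a successor (e.g. 1 R 3).
Transitive: no — 1 R 3 and 3 R 2, but not 1 R 2.
Only serial holds.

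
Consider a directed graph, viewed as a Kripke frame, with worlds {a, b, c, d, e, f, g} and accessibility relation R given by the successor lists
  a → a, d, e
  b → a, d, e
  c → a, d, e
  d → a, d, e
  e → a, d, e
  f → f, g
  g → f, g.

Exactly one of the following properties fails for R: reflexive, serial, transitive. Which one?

Reflexive: no — b is not related to itself.
Serial: yes — every world has a successor (e.g. a R a).
Transitive: yes — every two-step R-path is closed by a direct edge.
Only reflexive fails.

reflexive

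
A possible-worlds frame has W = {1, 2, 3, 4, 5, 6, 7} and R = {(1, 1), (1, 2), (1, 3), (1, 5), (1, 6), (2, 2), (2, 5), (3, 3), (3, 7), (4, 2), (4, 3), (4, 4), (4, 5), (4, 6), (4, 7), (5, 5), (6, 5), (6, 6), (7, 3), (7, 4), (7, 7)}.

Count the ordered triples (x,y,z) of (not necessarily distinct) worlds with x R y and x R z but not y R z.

Enumerating: (1,2,1), (1,2,3), (1,2,6), (1,3,1), (1,3,2), (1,3,5), (1,3,6), (1,5,1), (1,5,2), (1,5,3), (1,5,6), (1,6,1), … and 25 more.
Total: 37.

37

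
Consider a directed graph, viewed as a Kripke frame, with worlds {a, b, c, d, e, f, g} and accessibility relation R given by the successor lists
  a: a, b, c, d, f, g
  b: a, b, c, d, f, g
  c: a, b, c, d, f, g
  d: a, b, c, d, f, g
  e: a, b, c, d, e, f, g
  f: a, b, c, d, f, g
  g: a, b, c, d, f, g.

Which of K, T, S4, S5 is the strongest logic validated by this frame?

Reflexive (axiom T): yes — every world is R-related to itself.
Transitive (axiom 4): yes — every two-step R-path is closed by a direct edge.
Euclidean (axiom 5): no — e R a and e R e, but not a R e.
So F validates K, T, S4; S5 would additionally require R to be Euclidean. The strongest is S4.

S4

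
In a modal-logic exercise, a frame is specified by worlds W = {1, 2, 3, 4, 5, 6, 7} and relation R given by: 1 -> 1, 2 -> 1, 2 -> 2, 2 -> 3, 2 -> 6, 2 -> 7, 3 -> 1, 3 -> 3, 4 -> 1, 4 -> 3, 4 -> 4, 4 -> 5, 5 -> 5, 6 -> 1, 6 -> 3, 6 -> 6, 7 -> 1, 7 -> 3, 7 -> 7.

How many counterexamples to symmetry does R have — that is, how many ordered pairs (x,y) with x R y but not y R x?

12

Enumerating: (2,1), (2,3), (2,6), (2,7), (3,1), (4,1), (4,3), (4,5), (6,1), (6,3), (7,1), (7,3).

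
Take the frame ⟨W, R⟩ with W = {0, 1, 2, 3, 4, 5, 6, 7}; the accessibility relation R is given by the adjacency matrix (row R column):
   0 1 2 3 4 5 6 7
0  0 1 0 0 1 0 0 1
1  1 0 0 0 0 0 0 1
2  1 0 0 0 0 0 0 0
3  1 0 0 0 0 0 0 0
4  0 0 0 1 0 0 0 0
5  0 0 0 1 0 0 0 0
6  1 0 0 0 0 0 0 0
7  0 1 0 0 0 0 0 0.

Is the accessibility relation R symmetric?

Symmetric: no — 0 R 4 but not 4 R 0.

No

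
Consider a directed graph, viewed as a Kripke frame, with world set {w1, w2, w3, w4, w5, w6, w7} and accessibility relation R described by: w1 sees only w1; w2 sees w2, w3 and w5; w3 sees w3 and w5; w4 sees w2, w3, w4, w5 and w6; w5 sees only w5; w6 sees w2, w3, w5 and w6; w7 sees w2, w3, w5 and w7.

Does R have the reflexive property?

Yes

Reflexive: yes — every world is R-related to itself.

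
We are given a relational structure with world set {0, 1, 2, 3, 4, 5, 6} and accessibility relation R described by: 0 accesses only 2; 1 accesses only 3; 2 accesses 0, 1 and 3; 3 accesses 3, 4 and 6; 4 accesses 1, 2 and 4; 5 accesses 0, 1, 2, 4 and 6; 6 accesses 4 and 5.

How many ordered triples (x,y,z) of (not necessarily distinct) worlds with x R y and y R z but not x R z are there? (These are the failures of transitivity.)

23

Enumerating: (0,2,0), (0,2,1), (0,2,3), (1,3,4), (1,3,6), (2,0,2), (2,3,4), (2,3,6), (3,4,1), (3,4,2), (3,6,5), (4,1,3), … and 11 more.
Total: 23.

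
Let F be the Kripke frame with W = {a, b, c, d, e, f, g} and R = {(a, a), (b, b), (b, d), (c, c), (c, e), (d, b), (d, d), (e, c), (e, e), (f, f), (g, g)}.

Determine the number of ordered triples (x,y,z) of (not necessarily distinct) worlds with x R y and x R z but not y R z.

R is Euclidean; there are no such tuples.

0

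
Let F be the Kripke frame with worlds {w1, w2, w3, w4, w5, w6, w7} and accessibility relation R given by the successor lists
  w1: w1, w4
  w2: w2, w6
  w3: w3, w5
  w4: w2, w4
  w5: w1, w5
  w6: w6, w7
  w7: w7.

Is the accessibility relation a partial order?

No

Reflexive: yes — every world is R-related to itself.
Transitive: no — w1 R w4 and w4 R w2, but not w1 R w2.
Antisymmetric: yes — no distinct pair is related both ways.
So R is not a partial order.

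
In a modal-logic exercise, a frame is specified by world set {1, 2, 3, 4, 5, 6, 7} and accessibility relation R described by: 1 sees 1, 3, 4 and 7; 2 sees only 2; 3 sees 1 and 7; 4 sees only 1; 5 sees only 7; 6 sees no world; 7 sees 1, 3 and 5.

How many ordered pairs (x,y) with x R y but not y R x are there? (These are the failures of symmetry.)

R is symmetric; there are no such tuples.

0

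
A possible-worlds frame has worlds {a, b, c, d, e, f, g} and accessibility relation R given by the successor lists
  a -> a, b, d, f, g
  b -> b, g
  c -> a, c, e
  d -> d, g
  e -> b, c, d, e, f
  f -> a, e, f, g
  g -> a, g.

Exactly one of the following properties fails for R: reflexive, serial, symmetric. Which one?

symmetric

Reflexive: yes — every world is R-related to itself.
Serial: yes — every world has a successor (e.g. a R a).
Symmetric: no — a R b but not b R a.
Only symmetric fails.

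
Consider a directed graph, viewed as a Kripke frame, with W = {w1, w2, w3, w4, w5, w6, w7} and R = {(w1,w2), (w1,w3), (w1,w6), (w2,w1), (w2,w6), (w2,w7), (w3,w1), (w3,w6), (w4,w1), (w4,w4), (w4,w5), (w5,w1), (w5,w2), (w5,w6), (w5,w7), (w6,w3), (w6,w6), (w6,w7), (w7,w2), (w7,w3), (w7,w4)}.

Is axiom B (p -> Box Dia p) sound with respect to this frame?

No

The schema B characterises exactly the symmetric frames.
Symmetric: no — w1 R w6 but not w6 R w1.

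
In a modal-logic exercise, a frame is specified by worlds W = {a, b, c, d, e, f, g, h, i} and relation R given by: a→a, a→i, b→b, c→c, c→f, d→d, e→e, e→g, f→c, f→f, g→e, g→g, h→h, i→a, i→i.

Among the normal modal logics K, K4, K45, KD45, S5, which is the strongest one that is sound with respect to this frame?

S5

Transitive (axiom 4): yes — every two-step R-path is closed by a direct edge.
Euclidean (axiom 5): yes — any two successors of a common world are R-related.
Serial (axiom D): yes — every world has a successor (e.g. a R a).
Reflexive (axiom T): yes — every world is R-related to itself.
So F validates K, K4, K45, KD45, S5. The strongest is S5.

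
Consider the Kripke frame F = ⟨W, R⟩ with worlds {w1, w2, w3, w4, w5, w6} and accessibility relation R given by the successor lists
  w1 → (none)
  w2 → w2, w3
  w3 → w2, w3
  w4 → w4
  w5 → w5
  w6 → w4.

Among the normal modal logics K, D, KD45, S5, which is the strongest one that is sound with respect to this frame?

Serial (axiom D): no — w1 has no R-successor.
Euclidean (axiom 5): yes — any two successors of a common world are R-related.
Transitive (axiom 4): yes — every two-step R-path is closed by a direct edge.
Reflexive (axiom T): no — w1 is not related to itself.
So F validates K; D would additionally require R to be serial. The strongest is K.

K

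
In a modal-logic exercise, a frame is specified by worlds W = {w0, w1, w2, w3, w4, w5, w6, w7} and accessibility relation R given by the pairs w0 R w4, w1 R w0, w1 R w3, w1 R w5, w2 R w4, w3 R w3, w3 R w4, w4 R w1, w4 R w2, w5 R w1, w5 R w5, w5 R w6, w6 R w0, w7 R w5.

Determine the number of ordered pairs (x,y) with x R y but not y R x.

Enumerating: (w0,w4), (w1,w0), (w1,w3), (w3,w4), (w4,w1), (w5,w6), (w6,w0), (w7,w5).

8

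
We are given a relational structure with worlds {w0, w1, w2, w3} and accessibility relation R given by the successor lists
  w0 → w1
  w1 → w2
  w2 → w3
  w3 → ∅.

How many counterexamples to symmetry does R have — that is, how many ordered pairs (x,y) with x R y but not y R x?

3

Enumerating: (w0,w1), (w1,w2), (w2,w3).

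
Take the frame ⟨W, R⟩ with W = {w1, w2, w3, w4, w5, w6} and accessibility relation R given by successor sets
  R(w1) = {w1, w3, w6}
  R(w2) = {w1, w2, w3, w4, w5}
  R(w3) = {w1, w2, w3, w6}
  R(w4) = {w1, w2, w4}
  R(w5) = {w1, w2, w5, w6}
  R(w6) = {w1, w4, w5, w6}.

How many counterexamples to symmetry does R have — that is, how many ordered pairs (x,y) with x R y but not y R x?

5

Enumerating: (w2,w1), (w3,w6), (w4,w1), (w5,w1), (w6,w4).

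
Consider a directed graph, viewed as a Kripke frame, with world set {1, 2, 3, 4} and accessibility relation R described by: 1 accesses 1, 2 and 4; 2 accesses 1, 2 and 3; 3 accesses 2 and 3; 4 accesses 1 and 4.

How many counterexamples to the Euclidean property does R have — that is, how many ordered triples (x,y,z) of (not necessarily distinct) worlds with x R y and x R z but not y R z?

4

Enumerating: (1,2,4), (1,4,2), (2,1,3), (2,3,1).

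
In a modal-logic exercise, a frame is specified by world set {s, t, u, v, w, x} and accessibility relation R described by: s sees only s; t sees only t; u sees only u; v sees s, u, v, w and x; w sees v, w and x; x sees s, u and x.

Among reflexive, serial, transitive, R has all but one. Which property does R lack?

transitive

Reflexive: yes — every world is R-related to itself.
Serial: yes — every world has a successor (e.g. s R s).
Transitive: no — w R v and v R s, but not w R s.
Only transitive fails.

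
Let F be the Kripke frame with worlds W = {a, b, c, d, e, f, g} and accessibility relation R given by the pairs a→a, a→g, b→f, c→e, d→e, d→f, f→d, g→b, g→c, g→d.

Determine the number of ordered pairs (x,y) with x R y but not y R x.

Enumerating: (a,g), (b,f), (c,e), (d,e), (g,b), (g,c), (g,d).

7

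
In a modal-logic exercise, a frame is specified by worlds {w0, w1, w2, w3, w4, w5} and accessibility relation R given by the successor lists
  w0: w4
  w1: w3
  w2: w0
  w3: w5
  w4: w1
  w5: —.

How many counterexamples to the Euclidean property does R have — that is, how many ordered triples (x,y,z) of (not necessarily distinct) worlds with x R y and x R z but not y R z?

5

Enumerating: (w0,w4,w4), (w1,w3,w3), (w2,w0,w0), (w3,w5,w5), (w4,w1,w1).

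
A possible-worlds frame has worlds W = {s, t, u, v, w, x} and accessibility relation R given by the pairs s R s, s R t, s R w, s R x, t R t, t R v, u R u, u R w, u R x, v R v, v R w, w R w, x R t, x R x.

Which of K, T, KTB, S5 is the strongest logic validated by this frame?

Reflexive (axiom T): yes — every world is R-related to itself.
Symmetric (axiom B): no — s R t but not t R s.
Euclidean (axiom 5): no — s R t and s R w, but not t R w.
So F validates K, T; KTB would additionally require R to be symmetric. The strongest is T.

T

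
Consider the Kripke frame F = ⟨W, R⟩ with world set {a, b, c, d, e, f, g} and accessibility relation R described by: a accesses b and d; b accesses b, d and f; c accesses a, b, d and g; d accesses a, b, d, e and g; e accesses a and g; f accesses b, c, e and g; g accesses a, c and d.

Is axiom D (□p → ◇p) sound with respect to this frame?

Yes

Axiom D corresponds to the accessibility relation being serial.
Serial: yes — every world has a successor (e.g. a R b).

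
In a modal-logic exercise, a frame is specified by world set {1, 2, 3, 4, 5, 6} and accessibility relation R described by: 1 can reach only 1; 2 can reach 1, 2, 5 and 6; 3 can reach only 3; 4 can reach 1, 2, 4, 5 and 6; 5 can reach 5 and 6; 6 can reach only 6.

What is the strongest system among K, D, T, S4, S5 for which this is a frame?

Serial (axiom D): yes — every world has a successor (e.g. 1 R 1).
Reflexive (axiom T): yes — every world is R-related to itself.
Transitive (axiom 4): yes — every two-step R-path is closed by a direct edge.
Euclidean (axiom 5): no — 2 R 1 and 2 R 5, but not 1 R 5.
So F validates K, D, T, S4; S5 would additionally require R to be Euclidean. The strongest is S4.

S4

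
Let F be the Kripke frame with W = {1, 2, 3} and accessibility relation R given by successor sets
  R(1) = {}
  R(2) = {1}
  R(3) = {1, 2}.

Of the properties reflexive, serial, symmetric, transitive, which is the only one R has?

transitive

Reflexive: no — 1 is not related to itself.
Serial: no — 1 has no R-successor.
Symmetric: no — 2 R 1 but not 1 R 2.
Transitive: yes — every two-step R-path is closed by a direct edge.
Only transitive holds.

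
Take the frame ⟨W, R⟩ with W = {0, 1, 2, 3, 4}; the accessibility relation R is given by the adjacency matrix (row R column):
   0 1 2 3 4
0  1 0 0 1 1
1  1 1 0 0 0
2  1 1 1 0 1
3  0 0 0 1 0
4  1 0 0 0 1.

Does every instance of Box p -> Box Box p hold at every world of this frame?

Axiom 4 corresponds to the accessibility relation being transitive.
Transitive: no — 1 R 0 and 0 R 3, but not 1 R 3.

No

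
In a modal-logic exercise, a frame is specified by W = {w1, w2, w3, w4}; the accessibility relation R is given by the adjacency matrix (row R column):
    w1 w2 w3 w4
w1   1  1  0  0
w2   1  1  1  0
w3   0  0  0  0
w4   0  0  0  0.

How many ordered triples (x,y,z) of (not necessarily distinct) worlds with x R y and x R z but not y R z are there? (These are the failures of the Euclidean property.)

4

Enumerating: (w2,w1,w3), (w2,w3,w1), (w2,w3,w2), (w2,w3,w3).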